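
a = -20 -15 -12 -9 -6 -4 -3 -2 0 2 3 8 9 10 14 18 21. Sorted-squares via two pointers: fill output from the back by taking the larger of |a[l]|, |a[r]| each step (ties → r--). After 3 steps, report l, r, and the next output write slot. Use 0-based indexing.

l=1, r=14, next write slot=13

[0,16] |-20|<=|21| out[16]=441 → r--
[0,15] |-20|>|18| out[15]=400 → l++
[1,15] |-15|<=|18| out[14]=324 → r--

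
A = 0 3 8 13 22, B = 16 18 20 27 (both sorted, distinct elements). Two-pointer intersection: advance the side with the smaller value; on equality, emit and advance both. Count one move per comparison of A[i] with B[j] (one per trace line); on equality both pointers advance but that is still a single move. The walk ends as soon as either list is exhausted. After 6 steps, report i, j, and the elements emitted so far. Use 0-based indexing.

i=4, j=2, emitted=[]

i=0 j=0: 0<16, i++
i=1 j=0: 3<16, i++
i=2 j=0: 8<16, i++
i=3 j=0: 13<16, i++
i=4 j=0: 22>16, j++
i=4 j=1: 22>18, j++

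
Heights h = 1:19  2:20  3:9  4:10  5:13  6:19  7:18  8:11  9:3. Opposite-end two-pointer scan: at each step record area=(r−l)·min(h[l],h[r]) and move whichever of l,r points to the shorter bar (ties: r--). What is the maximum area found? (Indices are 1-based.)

[1,9] min(19,3)*8=24 best=24 * → r--
[1,8] min(19,11)*7=77 best=77 * → r--
[1,7] min(19,18)*6=108 best=108 * → r--
[1,6] min(19,19)*5=95 best=108 → r--
[1,5] min(19,13)*4=52 best=108 → r--
[1,4] min(19,10)*3=30 best=108 → r--
[1,3] min(19,9)*2=18 best=108 → r--
[1,2] min(19,20)*1=19 best=108 → l++

max area = 108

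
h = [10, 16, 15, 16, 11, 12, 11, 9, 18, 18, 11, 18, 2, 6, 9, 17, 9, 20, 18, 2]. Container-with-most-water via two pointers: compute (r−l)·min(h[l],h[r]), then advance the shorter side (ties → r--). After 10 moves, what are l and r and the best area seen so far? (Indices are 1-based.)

l=9, r=18, best area=272

[1,20] min(10,2)*19=38 best=38 * → r--
[1,19] min(10,18)*18=180 best=180 * → l++
[2,19] min(16,18)*17=272 best=272 * → l++
[3,19] min(15,18)*16=240 best=272 → l++
[4,19] min(16,18)*15=240 best=272 → l++
[5,19] min(11,18)*14=154 best=272 → l++
[6,19] min(12,18)*13=156 best=272 → l++
[7,19] min(11,18)*12=132 best=272 → l++
[8,19] min(9,18)*11=99 best=272 → l++
[9,19] min(18,18)*10=180 best=272 → r--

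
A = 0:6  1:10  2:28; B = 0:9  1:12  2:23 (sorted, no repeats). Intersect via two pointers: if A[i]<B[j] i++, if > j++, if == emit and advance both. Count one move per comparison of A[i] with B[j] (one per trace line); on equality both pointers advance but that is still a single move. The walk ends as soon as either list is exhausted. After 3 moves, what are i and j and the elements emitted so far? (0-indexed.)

i=2, j=1, emitted=[]

[i=0,j=0] 6<9 → i++
[i=1,j=0] 10>9 → j++
[i=1,j=1] 10<12 → i++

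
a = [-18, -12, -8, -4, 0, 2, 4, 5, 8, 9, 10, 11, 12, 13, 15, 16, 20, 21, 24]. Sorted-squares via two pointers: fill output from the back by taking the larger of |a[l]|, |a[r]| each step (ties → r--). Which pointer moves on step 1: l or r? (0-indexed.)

l=0 r=18: |-18|<=|24| out[18]=576, r--

r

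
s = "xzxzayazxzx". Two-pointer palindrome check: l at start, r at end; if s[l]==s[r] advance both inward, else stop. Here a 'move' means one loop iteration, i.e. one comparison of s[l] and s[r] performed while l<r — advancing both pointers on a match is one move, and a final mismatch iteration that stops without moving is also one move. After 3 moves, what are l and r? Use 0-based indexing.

l=3, r=7

l=0 r=10: 'x'=='x', l++,r--
l=1 r=9: 'z'=='z', l++,r--
l=2 r=8: 'x'=='x', l++,r--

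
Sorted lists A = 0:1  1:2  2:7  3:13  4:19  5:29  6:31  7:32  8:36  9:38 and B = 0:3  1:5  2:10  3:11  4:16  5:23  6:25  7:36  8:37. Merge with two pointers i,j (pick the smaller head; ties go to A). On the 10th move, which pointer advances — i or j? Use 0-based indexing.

i=0 j=0: A[i]=1<=B[j]=3 take 1, i++
i=1 j=0: A[i]=2<=B[j]=3 take 2, i++
i=2 j=0: A[i]=7>B[j]=3 take 3, j++
i=2 j=1: A[i]=7>B[j]=5 take 5, j++
i=2 j=2: A[i]=7<=B[j]=10 take 7, i++
i=3 j=2: A[i]=13>B[j]=10 take 10, j++
i=3 j=3: A[i]=13>B[j]=11 take 11, j++
i=3 j=4: A[i]=13<=B[j]=16 take 13, i++
i=4 j=4: A[i]=19>B[j]=16 take 16, j++
i=4 j=5: A[i]=19<=B[j]=23 take 19, i++

i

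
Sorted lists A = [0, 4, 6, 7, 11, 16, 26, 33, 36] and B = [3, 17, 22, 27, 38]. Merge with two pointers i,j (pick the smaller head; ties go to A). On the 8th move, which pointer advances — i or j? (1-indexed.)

[i=1,j=1] A[i]=0<=B[j]=3 take 0 → i++
[i=2,j=1] A[i]=4>B[j]=3 take 3 → j++
[i=2,j=2] A[i]=4<=B[j]=17 take 4 → i++
[i=3,j=2] A[i]=6<=B[j]=17 take 6 → i++
[i=4,j=2] A[i]=7<=B[j]=17 take 7 → i++
[i=5,j=2] A[i]=11<=B[j]=17 take 11 → i++
[i=6,j=2] A[i]=16<=B[j]=17 take 16 → i++
[i=7,j=2] A[i]=26>B[j]=17 take 17 → j++

j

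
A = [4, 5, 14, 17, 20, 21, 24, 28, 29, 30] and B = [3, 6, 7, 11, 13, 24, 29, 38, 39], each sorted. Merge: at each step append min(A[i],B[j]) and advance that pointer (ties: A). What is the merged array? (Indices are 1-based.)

i=1 j=1: A[i]=4>B[j]=3 take 3, j++
i=1 j=2: A[i]=4<=B[j]=6 take 4, i++
i=2 j=2: A[i]=5<=B[j]=6 take 5, i++
i=3 j=2: A[i]=14>B[j]=6 take 6, j++
i=3 j=3: A[i]=14>B[j]=7 take 7, j++
i=3 j=4: A[i]=14>B[j]=11 take 11, j++
i=3 j=5: A[i]=14>B[j]=13 take 13, j++
i=3 j=6: A[i]=14<=B[j]=24 take 14, i++
i=4 j=6: A[i]=17<=B[j]=24 take 17, i++
i=5 j=6: A[i]=20<=B[j]=24 take 20, i++
i=6 j=6: A[i]=21<=B[j]=24 take 21, i++
i=7 j=6: A[i]=24<=B[j]=24 take 24, i++
i=8 j=6: A[i]=28>B[j]=24 take 24, j++
i=8 j=7: A[i]=28<=B[j]=29 take 28, i++
i=9 j=7: A[i]=29<=B[j]=29 take 29, i++
i=10 j=7: A[i]=30>B[j]=29 take 29, j++
i=10 j=8: A[i]=30<=B[j]=38 take 30, i++
i=11 j=8: A done, take B[j]=38, j++
i=11 j=9: A done, take B[j]=39, j++

[3, 4, 5, 6, 7, 11, 13, 14, 17, 20, 21, 24, 24, 28, 29, 29, 30, 38, 39]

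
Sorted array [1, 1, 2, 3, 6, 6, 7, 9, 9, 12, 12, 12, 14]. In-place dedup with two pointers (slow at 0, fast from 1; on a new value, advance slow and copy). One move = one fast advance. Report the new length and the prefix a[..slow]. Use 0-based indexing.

(s=0,f=1) a[fast]=1=a[slow] dup → fast++
(s=0,f=2) a[fast]=2≠a[slow]=1 write a[1]=2 → slow++,fast++
(s=1,f=3) a[fast]=3≠a[slow]=2 write a[2]=3 → slow++,fast++
(s=2,f=4) a[fast]=6≠a[slow]=3 write a[3]=6 → slow++,fast++
(s=3,f=5) a[fast]=6=a[slow] dup → fast++
(s=3,f=6) a[fast]=7≠a[slow]=6 write a[4]=7 → slow++,fast++
(s=4,f=7) a[fast]=9≠a[slow]=7 write a[5]=9 → slow++,fast++
(s=5,f=8) a[fast]=9=a[slow] dup → fast++
(s=5,f=9) a[fast]=12≠a[slow]=9 write a[6]=12 → slow++,fast++
(s=6,f=10) a[fast]=12=a[slow] dup → fast++
(s=6,f=11) a[fast]=12=a[slow] dup → fast++
(s=6,f=12) a[fast]=14≠a[slow]=12 write a[7]=14 → slow++,fast++

length 8; prefix = [1, 2, 3, 6, 7, 9, 12, 14]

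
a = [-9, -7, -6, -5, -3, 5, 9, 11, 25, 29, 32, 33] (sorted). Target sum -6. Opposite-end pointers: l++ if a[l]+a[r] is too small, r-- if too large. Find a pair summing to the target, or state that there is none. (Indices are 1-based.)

no pair

l=1 r=12: -9+33=24 >-6, r--
l=1 r=11: -9+32=23 >-6, r--
l=1 r=10: -9+29=20 >-6, r--
l=1 r=9: -9+25=16 >-6, r--
l=1 r=8: -9+11=2 >-6, r--
l=1 r=7: -9+9=0 >-6, r--
l=1 r=6: -9+5=-4 >-6, r--
l=1 r=5: -9+-3=-12 <-6, l++
l=2 r=5: -7+-3=-10 <-6, l++
l=3 r=5: -6+-3=-9 <-6, l++
l=4 r=5: -5+-3=-8 <-6, l++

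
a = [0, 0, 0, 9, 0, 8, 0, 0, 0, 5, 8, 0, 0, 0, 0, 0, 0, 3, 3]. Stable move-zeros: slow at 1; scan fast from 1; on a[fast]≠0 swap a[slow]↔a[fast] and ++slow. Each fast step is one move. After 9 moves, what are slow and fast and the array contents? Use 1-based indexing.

slow=3, fast=10, a=[9, 8, 0, 0, 0, 0, 0, 0, 0, 5, 8, 0, 0, 0, 0, 0, 0, 3, 3]

(s=1,f=1) a[fast]=0 → fast++
(s=1,f=2) a[fast]=0 → fast++
(s=1,f=3) a[fast]=0 → fast++
(s=1,f=4) a[fast]=9≠0 swap→a[1]=9 → slow++,fast++
(s=2,f=5) a[fast]=0 → fast++
(s=2,f=6) a[fast]=8≠0 swap→a[2]=8 → slow++,fast++
(s=3,f=7) a[fast]=0 → fast++
(s=3,f=8) a[fast]=0 → fast++
(s=3,f=9) a[fast]=0 → fast++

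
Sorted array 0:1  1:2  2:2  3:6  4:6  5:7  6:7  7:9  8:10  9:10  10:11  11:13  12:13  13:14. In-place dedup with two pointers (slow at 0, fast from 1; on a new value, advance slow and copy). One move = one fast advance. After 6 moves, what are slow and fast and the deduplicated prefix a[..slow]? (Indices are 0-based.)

slow=3, fast=7, prefix=[1, 2, 6, 7]

(s=0,f=1) a[fast]=2≠a[slow]=1 write a[1]=2 → slow++,fast++
(s=1,f=2) a[fast]=2=a[slow] dup → fast++
(s=1,f=3) a[fast]=6≠a[slow]=2 write a[2]=6 → slow++,fast++
(s=2,f=4) a[fast]=6=a[slow] dup → fast++
(s=2,f=5) a[fast]=7≠a[slow]=6 write a[3]=7 → slow++,fast++
(s=3,f=6) a[fast]=7=a[slow] dup → fast++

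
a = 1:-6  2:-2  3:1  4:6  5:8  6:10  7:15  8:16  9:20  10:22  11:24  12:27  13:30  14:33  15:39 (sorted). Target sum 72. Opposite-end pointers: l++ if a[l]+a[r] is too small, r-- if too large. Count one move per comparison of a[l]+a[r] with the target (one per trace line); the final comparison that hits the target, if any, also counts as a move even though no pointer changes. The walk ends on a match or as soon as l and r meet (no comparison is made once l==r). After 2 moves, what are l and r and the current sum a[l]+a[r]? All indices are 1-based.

l=3, r=15, sum=40

l=1 r=15: -6+39=33 <72, l++
l=2 r=15: -2+39=37 <72, l++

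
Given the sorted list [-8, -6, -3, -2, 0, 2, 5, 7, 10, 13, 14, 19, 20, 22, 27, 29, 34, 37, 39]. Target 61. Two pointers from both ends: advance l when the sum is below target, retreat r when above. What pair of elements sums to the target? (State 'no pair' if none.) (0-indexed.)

[0,18] -8+39=31 <61 → l++
[1,18] -6+39=33 <61 → l++
[2,18] -3+39=36 <61 → l++
[3,18] -2+39=37 <61 → l++
[4,18] 0+39=39 <61 → l++
[5,18] 2+39=41 <61 → l++
[6,18] 5+39=44 <61 → l++
[7,18] 7+39=46 <61 → l++
[8,18] 10+39=49 <61 → l++
[9,18] 13+39=52 <61 → l++
[10,18] 14+39=53 <61 → l++
[11,18] 19+39=58 <61 → l++
[12,18] 20+39=59 <61 → l++
[13,18] 22+39=61 → found

(22, 39)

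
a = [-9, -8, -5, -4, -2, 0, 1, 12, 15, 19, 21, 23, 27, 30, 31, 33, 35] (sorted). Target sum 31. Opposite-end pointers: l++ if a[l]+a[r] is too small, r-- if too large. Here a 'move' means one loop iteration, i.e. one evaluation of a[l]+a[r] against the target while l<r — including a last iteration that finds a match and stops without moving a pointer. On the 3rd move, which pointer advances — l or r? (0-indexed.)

l=0 r=16: -9+35=26 <31, l++
l=1 r=16: -8+35=27 <31, l++
l=2 r=16: -5+35=30 <31, l++

l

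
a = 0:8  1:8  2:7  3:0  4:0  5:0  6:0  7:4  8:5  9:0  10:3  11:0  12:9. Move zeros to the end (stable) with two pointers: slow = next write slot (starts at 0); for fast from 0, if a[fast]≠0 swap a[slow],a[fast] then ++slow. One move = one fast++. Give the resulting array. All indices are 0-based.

[8, 8, 7, 4, 5, 3, 9, 0, 0, 0, 0, 0, 0]

(s=0,f=0) a[fast]=8≠0 swap→a[0]=8 → slow++,fast++
(s=1,f=1) a[fast]=8≠0 swap→a[1]=8 → slow++,fast++
(s=2,f=2) a[fast]=7≠0 swap→a[2]=7 → slow++,fast++
(s=3,f=3) a[fast]=0 → fast++
(s=3,f=4) a[fast]=0 → fast++
(s=3,f=5) a[fast]=0 → fast++
(s=3,f=6) a[fast]=0 → fast++
(s=3,f=7) a[fast]=4≠0 swap→a[3]=4 → slow++,fast++
(s=4,f=8) a[fast]=5≠0 swap→a[4]=5 → slow++,fast++
(s=5,f=9) a[fast]=0 → fast++
(s=5,f=10) a[fast]=3≠0 swap→a[5]=3 → slow++,fast++
(s=6,f=11) a[fast]=0 → fast++
(s=6,f=12) a[fast]=9≠0 swap→a[6]=9 → slow++,fast++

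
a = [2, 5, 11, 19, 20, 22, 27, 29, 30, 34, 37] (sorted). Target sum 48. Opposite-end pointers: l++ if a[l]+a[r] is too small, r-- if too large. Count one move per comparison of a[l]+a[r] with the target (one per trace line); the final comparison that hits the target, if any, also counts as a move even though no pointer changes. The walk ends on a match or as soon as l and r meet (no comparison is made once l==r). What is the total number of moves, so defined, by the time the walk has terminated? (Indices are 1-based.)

3 moves

[1,11] 2+37=39 <48 → l++
[2,11] 5+37=42 <48 → l++
[3,11] 11+37=48 → found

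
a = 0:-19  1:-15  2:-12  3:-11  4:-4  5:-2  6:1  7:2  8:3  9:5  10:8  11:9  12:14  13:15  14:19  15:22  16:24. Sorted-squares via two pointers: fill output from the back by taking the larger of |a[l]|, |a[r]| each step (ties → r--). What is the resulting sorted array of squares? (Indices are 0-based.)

[0,16] |-19|<=|24| out[16]=576 → r--
[0,15] |-19|<=|22| out[15]=484 → r--
[0,14] |-19|<=|19| out[14]=361 → r--
[0,13] |-19|>|15| out[13]=361 → l++
[1,13] |-15|<=|15| out[12]=225 → r--
[1,12] |-15|>|14| out[11]=225 → l++
[2,12] |-12|<=|14| out[10]=196 → r--
[2,11] |-12|>|9| out[9]=144 → l++
[3,11] |-11|>|9| out[8]=121 → l++
[4,11] |-4|<=|9| out[7]=81 → r--
[4,10] |-4|<=|8| out[6]=64 → r--
[4,9] |-4|<=|5| out[5]=25 → r--
[4,8] |-4|>|3| out[4]=16 → l++
[5,8] |-2|<=|3| out[3]=9 → r--
[5,7] |-2|<=|2| out[2]=4 → r--
[5,6] |-2|>|1| out[1]=4 → l++
[6,6] |1|<=|1| out[0]=1 → r--

[1, 4, 4, 9, 16, 25, 64, 81, 121, 144, 196, 225, 225, 361, 361, 484, 576]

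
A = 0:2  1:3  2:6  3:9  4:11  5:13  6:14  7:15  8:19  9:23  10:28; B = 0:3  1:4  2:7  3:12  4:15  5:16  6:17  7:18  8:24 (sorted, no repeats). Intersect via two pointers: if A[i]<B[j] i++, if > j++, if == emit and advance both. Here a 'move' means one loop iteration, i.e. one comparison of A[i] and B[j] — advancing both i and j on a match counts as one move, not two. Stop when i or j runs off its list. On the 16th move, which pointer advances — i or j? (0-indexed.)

i

[i=0,j=0] 2<3 → i++
[i=1,j=0] 3==3 emit → i++,j++
[i=2,j=1] 6>4 → j++
[i=2,j=2] 6<7 → i++
[i=3,j=2] 9>7 → j++
[i=3,j=3] 9<12 → i++
[i=4,j=3] 11<12 → i++
[i=5,j=3] 13>12 → j++
[i=5,j=4] 13<15 → i++
[i=6,j=4] 14<15 → i++
[i=7,j=4] 15==15 emit → i++,j++
[i=8,j=5] 19>16 → j++
[i=8,j=6] 19>17 → j++
[i=8,j=7] 19>18 → j++
[i=8,j=8] 19<24 → i++
[i=9,j=8] 23<24 → i++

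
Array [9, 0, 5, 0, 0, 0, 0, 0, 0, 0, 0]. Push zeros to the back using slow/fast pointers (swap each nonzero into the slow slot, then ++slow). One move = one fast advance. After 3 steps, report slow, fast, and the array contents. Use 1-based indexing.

slow=1 fast=1: a[fast]=9≠0 swap→a[1]=9, slow++,fast++
slow=2 fast=2: a[fast]=0, fast++
slow=2 fast=3: a[fast]=5≠0 swap→a[2]=5, slow++,fast++

slow=3, fast=4, a=[9, 5, 0, 0, 0, 0, 0, 0, 0, 0, 0]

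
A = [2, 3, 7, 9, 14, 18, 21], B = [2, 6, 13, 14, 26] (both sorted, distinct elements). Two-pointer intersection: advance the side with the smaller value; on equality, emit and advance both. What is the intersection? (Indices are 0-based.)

intersection = [2, 14]

[i=0,j=0] 2==2 emit → i++,j++
[i=1,j=1] 3<6 → i++
[i=2,j=1] 7>6 → j++
[i=2,j=2] 7<13 → i++
[i=3,j=2] 9<13 → i++
[i=4,j=2] 14>13 → j++
[i=4,j=3] 14==14 emit → i++,j++
[i=5,j=4] 18<26 → i++
[i=6,j=4] 21<26 → i++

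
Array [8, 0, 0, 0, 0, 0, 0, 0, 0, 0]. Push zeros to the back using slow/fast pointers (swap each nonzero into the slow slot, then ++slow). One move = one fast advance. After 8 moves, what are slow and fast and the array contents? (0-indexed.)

slow=1, fast=8, a=[8, 0, 0, 0, 0, 0, 0, 0, 0, 0]

(s=0,f=0) a[fast]=8≠0 swap→a[0]=8 → slow++,fast++
(s=1,f=1) a[fast]=0 → fast++
(s=1,f=2) a[fast]=0 → fast++
(s=1,f=3) a[fast]=0 → fast++
(s=1,f=4) a[fast]=0 → fast++
(s=1,f=5) a[fast]=0 → fast++
(s=1,f=6) a[fast]=0 → fast++
(s=1,f=7) a[fast]=0 → fast++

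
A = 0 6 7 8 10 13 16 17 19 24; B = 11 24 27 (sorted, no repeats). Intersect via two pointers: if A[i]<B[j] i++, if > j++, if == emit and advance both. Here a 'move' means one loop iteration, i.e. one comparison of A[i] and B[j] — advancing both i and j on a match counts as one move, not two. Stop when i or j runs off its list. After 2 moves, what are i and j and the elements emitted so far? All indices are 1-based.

[i=1,j=1] 0<11 → i++
[i=2,j=1] 6<11 → i++

i=3, j=1, emitted=[]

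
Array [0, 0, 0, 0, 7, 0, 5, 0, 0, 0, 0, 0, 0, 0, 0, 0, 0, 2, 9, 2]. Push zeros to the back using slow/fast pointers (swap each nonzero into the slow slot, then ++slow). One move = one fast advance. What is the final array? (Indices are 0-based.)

(s=0,f=0) a[fast]=0 → fast++
(s=0,f=1) a[fast]=0 → fast++
(s=0,f=2) a[fast]=0 → fast++
(s=0,f=3) a[fast]=0 → fast++
(s=0,f=4) a[fast]=7≠0 swap→a[0]=7 → slow++,fast++
(s=1,f=5) a[fast]=0 → fast++
(s=1,f=6) a[fast]=5≠0 swap→a[1]=5 → slow++,fast++
(s=2,f=7) a[fast]=0 → fast++
(s=2,f=8) a[fast]=0 → fast++
(s=2,f=9) a[fast]=0 → fast++
(s=2,f=10) a[fast]=0 → fast++
(s=2,f=11) a[fast]=0 → fast++
(s=2,f=12) a[fast]=0 → fast++
(s=2,f=13) a[fast]=0 → fast++
(s=2,f=14) a[fast]=0 → fast++
(s=2,f=15) a[fast]=0 → fast++
(s=2,f=16) a[fast]=0 → fast++
(s=2,f=17) a[fast]=2≠0 swap→a[2]=2 → slow++,fast++
(s=3,f=18) a[fast]=9≠0 swap→a[3]=9 → slow++,fast++
(s=4,f=19) a[fast]=2≠0 swap→a[4]=2 → slow++,fast++

[7, 5, 2, 9, 2, 0, 0, 0, 0, 0, 0, 0, 0, 0, 0, 0, 0, 0, 0, 0]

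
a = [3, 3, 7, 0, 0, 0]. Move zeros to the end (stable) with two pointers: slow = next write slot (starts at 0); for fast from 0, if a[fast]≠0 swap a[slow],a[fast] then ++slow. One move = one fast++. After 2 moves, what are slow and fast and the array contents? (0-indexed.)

(s=0,f=0) a[fast]=3≠0 swap→a[0]=3 → slow++,fast++
(s=1,f=1) a[fast]=3≠0 swap→a[1]=3 → slow++,fast++

slow=2, fast=2, a=[3, 3, 7, 0, 0, 0]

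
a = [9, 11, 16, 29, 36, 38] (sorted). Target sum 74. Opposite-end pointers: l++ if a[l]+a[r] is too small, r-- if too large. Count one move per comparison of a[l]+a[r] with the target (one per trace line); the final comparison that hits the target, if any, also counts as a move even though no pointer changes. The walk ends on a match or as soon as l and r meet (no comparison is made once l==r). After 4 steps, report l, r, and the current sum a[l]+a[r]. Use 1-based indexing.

l=1 r=6: 9+38=47 <74, l++
l=2 r=6: 11+38=49 <74, l++
l=3 r=6: 16+38=54 <74, l++
l=4 r=6: 29+38=67 <74, l++

l=5, r=6, sum=74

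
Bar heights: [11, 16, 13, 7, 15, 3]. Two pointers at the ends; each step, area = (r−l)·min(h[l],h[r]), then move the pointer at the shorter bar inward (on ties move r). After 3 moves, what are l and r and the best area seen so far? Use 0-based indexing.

[0,5] min(11,3)*5=15 best=15 * → r--
[0,4] min(11,15)*4=44 best=44 * → l++
[1,4] min(16,15)*3=45 best=45 * → r--

l=1, r=3, best area=45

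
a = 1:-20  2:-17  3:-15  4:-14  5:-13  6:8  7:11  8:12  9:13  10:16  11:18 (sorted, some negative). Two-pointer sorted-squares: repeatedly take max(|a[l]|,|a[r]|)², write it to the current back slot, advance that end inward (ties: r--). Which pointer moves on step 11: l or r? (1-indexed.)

[1,11] |-20|>|18| out[11]=400 → l++
[2,11] |-17|<=|18| out[10]=324 → r--
[2,10] |-17|>|16| out[9]=289 → l++
[3,10] |-15|<=|16| out[8]=256 → r--
[3,9] |-15|>|13| out[7]=225 → l++
[4,9] |-14|>|13| out[6]=196 → l++
[5,9] |-13|<=|13| out[5]=169 → r--
[5,8] |-13|>|12| out[4]=169 → l++
[6,8] |8|<=|12| out[3]=144 → r--
[6,7] |8|<=|11| out[2]=121 → r--
[6,6] |8|<=|8| out[1]=64 → r--

r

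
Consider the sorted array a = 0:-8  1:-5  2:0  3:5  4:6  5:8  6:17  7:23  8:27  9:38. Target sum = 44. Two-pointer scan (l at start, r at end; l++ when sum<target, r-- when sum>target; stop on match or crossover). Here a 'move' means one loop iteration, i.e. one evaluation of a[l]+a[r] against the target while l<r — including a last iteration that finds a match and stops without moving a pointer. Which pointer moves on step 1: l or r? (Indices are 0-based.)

l=0 r=9: -8+38=30 <44, l++

l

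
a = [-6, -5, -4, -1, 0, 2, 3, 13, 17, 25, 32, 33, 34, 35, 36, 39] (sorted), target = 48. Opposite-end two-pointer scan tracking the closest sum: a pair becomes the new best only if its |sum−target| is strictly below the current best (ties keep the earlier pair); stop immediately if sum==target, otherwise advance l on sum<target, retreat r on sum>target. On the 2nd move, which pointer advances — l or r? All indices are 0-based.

l

l=0 r=15: -6+39=33 d=15 *, l++
l=1 r=15: -5+39=34 d=14 *, l++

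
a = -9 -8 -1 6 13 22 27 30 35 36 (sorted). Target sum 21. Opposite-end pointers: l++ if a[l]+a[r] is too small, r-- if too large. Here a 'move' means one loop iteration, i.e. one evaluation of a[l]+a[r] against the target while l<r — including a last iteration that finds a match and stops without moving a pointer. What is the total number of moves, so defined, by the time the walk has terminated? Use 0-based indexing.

3 moves

l=0 r=9: -9+36=27 >21, r--
l=0 r=8: -9+35=26 >21, r--
l=0 r=7: -9+30=21, found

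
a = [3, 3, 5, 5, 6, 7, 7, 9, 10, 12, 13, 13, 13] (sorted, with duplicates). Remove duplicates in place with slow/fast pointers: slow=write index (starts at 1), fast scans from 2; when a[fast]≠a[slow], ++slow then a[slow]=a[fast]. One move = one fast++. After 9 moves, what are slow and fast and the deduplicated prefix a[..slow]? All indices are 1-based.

slow=1 fast=2: a[fast]=3=a[slow] dup, fast++
slow=1 fast=3: a[fast]=5≠a[slow]=3 write a[2]=5, slow++,fast++
slow=2 fast=4: a[fast]=5=a[slow] dup, fast++
slow=2 fast=5: a[fast]=6≠a[slow]=5 write a[3]=6, slow++,fast++
slow=3 fast=6: a[fast]=7≠a[slow]=6 write a[4]=7, slow++,fast++
slow=4 fast=7: a[fast]=7=a[slow] dup, fast++
slow=4 fast=8: a[fast]=9≠a[slow]=7 write a[5]=9, slow++,fast++
slow=5 fast=9: a[fast]=10≠a[slow]=9 write a[6]=10, slow++,fast++
slow=6 fast=10: a[fast]=12≠a[slow]=10 write a[7]=12, slow++,fast++

slow=7, fast=11, prefix=[3, 5, 6, 7, 9, 10, 12]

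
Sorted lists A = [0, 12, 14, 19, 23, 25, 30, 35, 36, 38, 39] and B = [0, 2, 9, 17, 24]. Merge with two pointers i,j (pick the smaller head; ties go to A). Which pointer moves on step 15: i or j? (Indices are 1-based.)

i

[i=1,j=1] A[i]=0<=B[j]=0 take 0 → i++
[i=2,j=1] A[i]=12>B[j]=0 take 0 → j++
[i=2,j=2] A[i]=12>B[j]=2 take 2 → j++
[i=2,j=3] A[i]=12>B[j]=9 take 9 → j++
[i=2,j=4] A[i]=12<=B[j]=17 take 12 → i++
[i=3,j=4] A[i]=14<=B[j]=17 take 14 → i++
[i=4,j=4] A[i]=19>B[j]=17 take 17 → j++
[i=4,j=5] A[i]=19<=B[j]=24 take 19 → i++
[i=5,j=5] A[i]=23<=B[j]=24 take 23 → i++
[i=6,j=5] A[i]=25>B[j]=24 take 24 → j++
[i=6,j=6] B done, take A[i]=25 → i++
[i=7,j=6] B done, take A[i]=30 → i++
[i=8,j=6] B done, take A[i]=35 → i++
[i=9,j=6] B done, take A[i]=36 → i++
[i=10,j=6] B done, take A[i]=38 → i++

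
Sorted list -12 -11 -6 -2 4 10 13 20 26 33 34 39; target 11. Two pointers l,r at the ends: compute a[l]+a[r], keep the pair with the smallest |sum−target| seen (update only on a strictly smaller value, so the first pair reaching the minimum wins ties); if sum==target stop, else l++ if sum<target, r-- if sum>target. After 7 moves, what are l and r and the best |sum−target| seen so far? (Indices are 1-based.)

[1,12] -12+39=27 d=16 * → r--
[1,11] -12+34=22 d=11 * → r--
[1,10] -12+33=21 d=10 * → r--
[1,9] -12+26=14 d=3 * → r--
[1,8] -12+20=8 d=3 → l++
[2,8] -11+20=9 d=2 * → l++
[3,8] -6+20=14 d=3 → r--

l=3, r=7, best |Δ|=2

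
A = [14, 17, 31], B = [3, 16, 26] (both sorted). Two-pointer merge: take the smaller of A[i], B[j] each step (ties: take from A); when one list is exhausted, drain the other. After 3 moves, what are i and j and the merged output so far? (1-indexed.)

i=2, j=3, merged so far=[3, 14, 16]

i=1 j=1: A[i]=14>B[j]=3 take 3, j++
i=1 j=2: A[i]=14<=B[j]=16 take 14, i++
i=2 j=2: A[i]=17>B[j]=16 take 16, j++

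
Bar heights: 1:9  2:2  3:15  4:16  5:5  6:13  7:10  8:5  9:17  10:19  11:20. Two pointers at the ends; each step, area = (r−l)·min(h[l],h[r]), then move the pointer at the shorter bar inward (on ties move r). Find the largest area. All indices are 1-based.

l=1 r=11: min(9,20)*10=90 best=90 *, l++
l=2 r=11: min(2,20)*9=18 best=90, l++
l=3 r=11: min(15,20)*8=120 best=120 *, l++
l=4 r=11: min(16,20)*7=112 best=120, l++
l=5 r=11: min(5,20)*6=30 best=120, l++
l=6 r=11: min(13,20)*5=65 best=120, l++
l=7 r=11: min(10,20)*4=40 best=120, l++
l=8 r=11: min(5,20)*3=15 best=120, l++
l=9 r=11: min(17,20)*2=34 best=120, l++
l=10 r=11: min(19,20)*1=19 best=120, l++

max area = 120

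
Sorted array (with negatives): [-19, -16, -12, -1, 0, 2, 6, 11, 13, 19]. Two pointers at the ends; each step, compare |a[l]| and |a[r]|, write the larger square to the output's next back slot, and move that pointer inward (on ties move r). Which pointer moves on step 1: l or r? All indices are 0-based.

r

l=0 r=9: |-19|<=|19| out[9]=361, r--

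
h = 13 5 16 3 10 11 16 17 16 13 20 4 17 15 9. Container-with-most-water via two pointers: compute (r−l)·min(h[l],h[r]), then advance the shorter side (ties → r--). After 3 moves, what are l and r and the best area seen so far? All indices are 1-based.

l=3, r=14, best area=169

l=1 r=15: min(13,9)*14=126 best=126 *, r--
l=1 r=14: min(13,15)*13=169 best=169 *, l++
l=2 r=14: min(5,15)*12=60 best=169, l++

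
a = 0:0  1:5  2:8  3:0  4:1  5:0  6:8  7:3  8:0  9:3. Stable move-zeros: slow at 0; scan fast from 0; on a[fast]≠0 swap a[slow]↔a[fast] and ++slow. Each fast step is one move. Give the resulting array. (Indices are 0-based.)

(s=0,f=0) a[fast]=0 → fast++
(s=0,f=1) a[fast]=5≠0 swap→a[0]=5 → slow++,fast++
(s=1,f=2) a[fast]=8≠0 swap→a[1]=8 → slow++,fast++
(s=2,f=3) a[fast]=0 → fast++
(s=2,f=4) a[fast]=1≠0 swap→a[2]=1 → slow++,fast++
(s=3,f=5) a[fast]=0 → fast++
(s=3,f=6) a[fast]=8≠0 swap→a[3]=8 → slow++,fast++
(s=4,f=7) a[fast]=3≠0 swap→a[4]=3 → slow++,fast++
(s=5,f=8) a[fast]=0 → fast++
(s=5,f=9) a[fast]=3≠0 swap→a[5]=3 → slow++,fast++

[5, 8, 1, 8, 3, 3, 0, 0, 0, 0]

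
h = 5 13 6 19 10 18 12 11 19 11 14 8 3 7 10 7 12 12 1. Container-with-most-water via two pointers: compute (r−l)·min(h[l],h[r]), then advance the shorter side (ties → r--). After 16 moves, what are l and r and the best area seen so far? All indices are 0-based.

[0,18] min(5,1)*18=18 best=18 * → r--
[0,17] min(5,12)*17=85 best=85 * → l++
[1,17] min(13,12)*16=192 best=192 * → r--
[1,16] min(13,12)*15=180 best=192 → r--
[1,15] min(13,7)*14=98 best=192 → r--
[1,14] min(13,10)*13=130 best=192 → r--
[1,13] min(13,7)*12=84 best=192 → r--
[1,12] min(13,3)*11=33 best=192 → r--
[1,11] min(13,8)*10=80 best=192 → r--
[1,10] min(13,14)*9=117 best=192 → l++
[2,10] min(6,14)*8=48 best=192 → l++
[3,10] min(19,14)*7=98 best=192 → r--
[3,9] min(19,11)*6=66 best=192 → r--
[3,8] min(19,19)*5=95 best=192 → r--
[3,7] min(19,11)*4=44 best=192 → r--
[3,6] min(19,12)*3=36 best=192 → r--

l=3, r=5, best area=192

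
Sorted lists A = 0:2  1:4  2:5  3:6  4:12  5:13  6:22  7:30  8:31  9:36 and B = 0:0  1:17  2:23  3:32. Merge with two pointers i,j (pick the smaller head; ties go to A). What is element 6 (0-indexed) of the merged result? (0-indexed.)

merged[6] = 13

i=0 j=0: A[i]=2>B[j]=0 take 0, j++
i=0 j=1: A[i]=2<=B[j]=17 take 2, i++
i=1 j=1: A[i]=4<=B[j]=17 take 4, i++
i=2 j=1: A[i]=5<=B[j]=17 take 5, i++
i=3 j=1: A[i]=6<=B[j]=17 take 6, i++
i=4 j=1: A[i]=12<=B[j]=17 take 12, i++
i=5 j=1: A[i]=13<=B[j]=17 take 13, i++
i=6 j=1: A[i]=22>B[j]=17 take 17, j++
i=6 j=2: A[i]=22<=B[j]=23 take 22, i++
i=7 j=2: A[i]=30>B[j]=23 take 23, j++
i=7 j=3: A[i]=30<=B[j]=32 take 30, i++
i=8 j=3: A[i]=31<=B[j]=32 take 31, i++
i=9 j=3: A[i]=36>B[j]=32 take 32, j++
i=9 j=4: B done, take A[i]=36, i++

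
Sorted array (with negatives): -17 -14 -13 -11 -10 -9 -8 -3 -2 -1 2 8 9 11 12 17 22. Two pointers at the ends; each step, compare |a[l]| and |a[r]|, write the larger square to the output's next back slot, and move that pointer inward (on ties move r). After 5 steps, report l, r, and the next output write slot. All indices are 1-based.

l=4, r=15, next write slot=12

[1,17] |-17|<=|22| out[17]=484 → r--
[1,16] |-17|<=|17| out[16]=289 → r--
[1,15] |-17|>|12| out[15]=289 → l++
[2,15] |-14|>|12| out[14]=196 → l++
[3,15] |-13|>|12| out[13]=169 → l++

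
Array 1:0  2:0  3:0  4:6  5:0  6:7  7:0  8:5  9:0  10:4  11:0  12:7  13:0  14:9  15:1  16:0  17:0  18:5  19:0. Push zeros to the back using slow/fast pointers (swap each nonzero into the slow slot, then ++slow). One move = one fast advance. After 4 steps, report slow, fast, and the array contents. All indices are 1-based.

slow=1 fast=1: a[fast]=0, fast++
slow=1 fast=2: a[fast]=0, fast++
slow=1 fast=3: a[fast]=0, fast++
slow=1 fast=4: a[fast]=6≠0 swap→a[1]=6, slow++,fast++

slow=2, fast=5, a=[6, 0, 0, 0, 0, 7, 0, 5, 0, 4, 0, 7, 0, 9, 1, 0, 0, 5, 0]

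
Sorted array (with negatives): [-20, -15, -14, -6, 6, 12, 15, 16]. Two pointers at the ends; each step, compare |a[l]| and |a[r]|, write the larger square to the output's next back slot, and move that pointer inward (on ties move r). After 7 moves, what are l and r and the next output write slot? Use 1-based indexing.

l=4, r=4, next write slot=1

[1,8] |-20|>|16| out[8]=400 → l++
[2,8] |-15|<=|16| out[7]=256 → r--
[2,7] |-15|<=|15| out[6]=225 → r--
[2,6] |-15|>|12| out[5]=225 → l++
[3,6] |-14|>|12| out[4]=196 → l++
[4,6] |-6|<=|12| out[3]=144 → r--
[4,5] |-6|<=|6| out[2]=36 → r--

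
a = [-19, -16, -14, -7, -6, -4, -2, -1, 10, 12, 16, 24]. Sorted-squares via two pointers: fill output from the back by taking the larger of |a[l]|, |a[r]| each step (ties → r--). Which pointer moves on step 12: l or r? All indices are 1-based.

l=1 r=12: |-19|<=|24| out[12]=576, r--
l=1 r=11: |-19|>|16| out[11]=361, l++
l=2 r=11: |-16|<=|16| out[10]=256, r--
l=2 r=10: |-16|>|12| out[9]=256, l++
l=3 r=10: |-14|>|12| out[8]=196, l++
l=4 r=10: |-7|<=|12| out[7]=144, r--
l=4 r=9: |-7|<=|10| out[6]=100, r--
l=4 r=8: |-7|>|-1| out[5]=49, l++
l=5 r=8: |-6|>|-1| out[4]=36, l++
l=6 r=8: |-4|>|-1| out[3]=16, l++
l=7 r=8: |-2|>|-1| out[2]=4, l++
l=8 r=8: |-1|<=|-1| out[1]=1, r--

r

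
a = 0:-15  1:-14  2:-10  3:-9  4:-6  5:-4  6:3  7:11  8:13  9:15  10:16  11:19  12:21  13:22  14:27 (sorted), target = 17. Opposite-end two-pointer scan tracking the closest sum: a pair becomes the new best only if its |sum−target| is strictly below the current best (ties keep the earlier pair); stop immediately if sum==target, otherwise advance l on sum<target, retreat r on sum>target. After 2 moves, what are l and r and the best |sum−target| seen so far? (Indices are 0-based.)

l=2, r=14, best |Δ|=4

l=0 r=14: -15+27=12 d=5 *, l++
l=1 r=14: -14+27=13 d=4 *, l++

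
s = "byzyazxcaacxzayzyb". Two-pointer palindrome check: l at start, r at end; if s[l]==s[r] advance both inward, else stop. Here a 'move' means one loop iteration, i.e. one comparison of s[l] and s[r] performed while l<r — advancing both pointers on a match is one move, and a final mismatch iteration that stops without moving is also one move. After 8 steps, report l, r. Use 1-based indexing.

l=9, r=10

l=1 r=18: 'b'=='b', l++,r--
l=2 r=17: 'y'=='y', l++,r--
l=3 r=16: 'z'=='z', l++,r--
l=4 r=15: 'y'=='y', l++,r--
l=5 r=14: 'a'=='a', l++,r--
l=6 r=13: 'z'=='z', l++,r--
l=7 r=12: 'x'=='x', l++,r--
l=8 r=11: 'c'=='c', l++,r--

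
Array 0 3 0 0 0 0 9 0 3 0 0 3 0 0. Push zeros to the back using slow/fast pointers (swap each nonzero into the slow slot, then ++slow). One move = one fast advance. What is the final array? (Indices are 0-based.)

[3, 9, 3, 3, 0, 0, 0, 0, 0, 0, 0, 0, 0, 0]

slow=0 fast=0: a[fast]=0, fast++
slow=0 fast=1: a[fast]=3≠0 swap→a[0]=3, slow++,fast++
slow=1 fast=2: a[fast]=0, fast++
slow=1 fast=3: a[fast]=0, fast++
slow=1 fast=4: a[fast]=0, fast++
slow=1 fast=5: a[fast]=0, fast++
slow=1 fast=6: a[fast]=9≠0 swap→a[1]=9, slow++,fast++
slow=2 fast=7: a[fast]=0, fast++
slow=2 fast=8: a[fast]=3≠0 swap→a[2]=3, slow++,fast++
slow=3 fast=9: a[fast]=0, fast++
slow=3 fast=10: a[fast]=0, fast++
slow=3 fast=11: a[fast]=3≠0 swap→a[3]=3, slow++,fast++
slow=4 fast=12: a[fast]=0, fast++
slow=4 fast=13: a[fast]=0, fast++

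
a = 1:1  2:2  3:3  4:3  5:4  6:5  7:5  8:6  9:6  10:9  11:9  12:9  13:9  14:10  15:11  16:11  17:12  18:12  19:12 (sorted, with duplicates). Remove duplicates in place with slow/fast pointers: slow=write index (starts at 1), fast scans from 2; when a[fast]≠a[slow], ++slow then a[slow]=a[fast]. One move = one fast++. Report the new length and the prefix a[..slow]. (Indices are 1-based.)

length 10; prefix = [1, 2, 3, 4, 5, 6, 9, 10, 11, 12]

slow=1 fast=2: a[fast]=2≠a[slow]=1 write a[2]=2, slow++,fast++
slow=2 fast=3: a[fast]=3≠a[slow]=2 write a[3]=3, slow++,fast++
slow=3 fast=4: a[fast]=3=a[slow] dup, fast++
slow=3 fast=5: a[fast]=4≠a[slow]=3 write a[4]=4, slow++,fast++
slow=4 fast=6: a[fast]=5≠a[slow]=4 write a[5]=5, slow++,fast++
slow=5 fast=7: a[fast]=5=a[slow] dup, fast++
slow=5 fast=8: a[fast]=6≠a[slow]=5 write a[6]=6, slow++,fast++
slow=6 fast=9: a[fast]=6=a[slow] dup, fast++
slow=6 fast=10: a[fast]=9≠a[slow]=6 write a[7]=9, slow++,fast++
slow=7 fast=11: a[fast]=9=a[slow] dup, fast++
slow=7 fast=12: a[fast]=9=a[slow] dup, fast++
slow=7 fast=13: a[fast]=9=a[slow] dup, fast++
slow=7 fast=14: a[fast]=10≠a[slow]=9 write a[8]=10, slow++,fast++
slow=8 fast=15: a[fast]=11≠a[slow]=10 write a[9]=11, slow++,fast++
slow=9 fast=16: a[fast]=11=a[slow] dup, fast++
slow=9 fast=17: a[fast]=12≠a[slow]=11 write a[10]=12, slow++,fast++
slow=10 fast=18: a[fast]=12=a[slow] dup, fast++
slow=10 fast=19: a[fast]=12=a[slow] dup, fast++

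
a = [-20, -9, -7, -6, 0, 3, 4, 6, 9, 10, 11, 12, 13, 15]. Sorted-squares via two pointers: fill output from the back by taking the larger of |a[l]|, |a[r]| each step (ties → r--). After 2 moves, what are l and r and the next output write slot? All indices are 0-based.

l=1, r=12, next write slot=11

[0,13] |-20|>|15| out[13]=400 → l++
[1,13] |-9|<=|15| out[12]=225 → r--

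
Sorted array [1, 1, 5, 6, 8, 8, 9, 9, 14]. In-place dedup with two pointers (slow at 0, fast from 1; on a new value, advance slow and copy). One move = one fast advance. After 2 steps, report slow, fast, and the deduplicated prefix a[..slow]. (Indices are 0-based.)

slow=1, fast=3, prefix=[1, 5]

slow=0 fast=1: a[fast]=1=a[slow] dup, fast++
slow=0 fast=2: a[fast]=5≠a[slow]=1 write a[1]=5, slow++,fast++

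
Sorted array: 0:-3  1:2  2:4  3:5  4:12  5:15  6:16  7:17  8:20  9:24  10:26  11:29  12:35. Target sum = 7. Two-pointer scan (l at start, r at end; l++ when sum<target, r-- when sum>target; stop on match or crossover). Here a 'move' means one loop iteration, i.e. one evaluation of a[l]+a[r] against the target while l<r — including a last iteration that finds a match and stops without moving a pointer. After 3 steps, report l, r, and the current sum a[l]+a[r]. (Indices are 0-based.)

l=0, r=9, sum=21

[0,12] -3+35=32 >7 → r--
[0,11] -3+29=26 >7 → r--
[0,10] -3+26=23 >7 → r--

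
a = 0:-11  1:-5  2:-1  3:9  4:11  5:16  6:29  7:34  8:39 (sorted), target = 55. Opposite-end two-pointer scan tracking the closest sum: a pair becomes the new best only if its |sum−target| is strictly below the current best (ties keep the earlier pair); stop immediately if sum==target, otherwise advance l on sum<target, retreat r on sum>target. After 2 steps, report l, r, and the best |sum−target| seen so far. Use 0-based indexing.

l=2, r=8, best |Δ|=21

[0,8] -11+39=28 d=27 * → l++
[1,8] -5+39=34 d=21 * → l++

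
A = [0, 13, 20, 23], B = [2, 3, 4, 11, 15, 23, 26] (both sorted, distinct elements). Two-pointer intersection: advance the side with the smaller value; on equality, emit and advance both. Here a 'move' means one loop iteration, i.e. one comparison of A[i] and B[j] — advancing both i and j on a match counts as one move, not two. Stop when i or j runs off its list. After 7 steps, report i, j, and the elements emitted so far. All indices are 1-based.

i=3, j=6, emitted=[]

[i=1,j=1] 0<2 → i++
[i=2,j=1] 13>2 → j++
[i=2,j=2] 13>3 → j++
[i=2,j=3] 13>4 → j++
[i=2,j=4] 13>11 → j++
[i=2,j=5] 13<15 → i++
[i=3,j=5] 20>15 → j++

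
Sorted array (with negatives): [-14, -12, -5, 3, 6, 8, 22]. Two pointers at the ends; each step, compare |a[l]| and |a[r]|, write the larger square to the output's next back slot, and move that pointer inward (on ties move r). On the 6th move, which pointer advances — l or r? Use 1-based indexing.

[1,7] |-14|<=|22| out[7]=484 → r--
[1,6] |-14|>|8| out[6]=196 → l++
[2,6] |-12|>|8| out[5]=144 → l++
[3,6] |-5|<=|8| out[4]=64 → r--
[3,5] |-5|<=|6| out[3]=36 → r--
[3,4] |-5|>|3| out[2]=25 → l++

l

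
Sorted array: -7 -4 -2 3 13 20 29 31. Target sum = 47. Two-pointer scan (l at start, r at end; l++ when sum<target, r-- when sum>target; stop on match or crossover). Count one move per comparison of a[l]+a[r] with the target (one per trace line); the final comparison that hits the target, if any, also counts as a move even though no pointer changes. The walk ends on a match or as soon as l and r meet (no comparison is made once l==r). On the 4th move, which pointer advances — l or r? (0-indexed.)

l

l=0 r=7: -7+31=24 <47, l++
l=1 r=7: -4+31=27 <47, l++
l=2 r=7: -2+31=29 <47, l++
l=3 r=7: 3+31=34 <47, l++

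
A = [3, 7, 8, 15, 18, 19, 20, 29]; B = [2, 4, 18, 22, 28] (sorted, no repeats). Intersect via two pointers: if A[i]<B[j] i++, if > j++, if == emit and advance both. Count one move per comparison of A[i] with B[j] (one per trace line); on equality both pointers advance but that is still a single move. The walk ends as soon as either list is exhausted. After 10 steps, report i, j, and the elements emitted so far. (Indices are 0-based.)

i=7, j=4, emitted=[18]

i=0 j=0: 3>2, j++
i=0 j=1: 3<4, i++
i=1 j=1: 7>4, j++
i=1 j=2: 7<18, i++
i=2 j=2: 8<18, i++
i=3 j=2: 15<18, i++
i=4 j=2: 18==18 emit, i++,j++
i=5 j=3: 19<22, i++
i=6 j=3: 20<22, i++
i=7 j=3: 29>22, j++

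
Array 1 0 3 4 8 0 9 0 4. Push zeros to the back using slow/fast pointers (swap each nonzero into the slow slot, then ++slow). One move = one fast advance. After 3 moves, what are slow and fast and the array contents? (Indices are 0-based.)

slow=2, fast=3, a=[1, 3, 0, 4, 8, 0, 9, 0, 4]

(s=0,f=0) a[fast]=1≠0 swap→a[0]=1 → slow++,fast++
(s=1,f=1) a[fast]=0 → fast++
(s=1,f=2) a[fast]=3≠0 swap→a[1]=3 → slow++,fast++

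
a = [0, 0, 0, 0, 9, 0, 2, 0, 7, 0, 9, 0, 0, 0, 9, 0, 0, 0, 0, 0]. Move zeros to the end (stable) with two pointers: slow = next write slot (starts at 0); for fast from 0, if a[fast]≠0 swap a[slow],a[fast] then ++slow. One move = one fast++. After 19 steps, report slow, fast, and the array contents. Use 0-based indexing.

(s=0,f=0) a[fast]=0 → fast++
(s=0,f=1) a[fast]=0 → fast++
(s=0,f=2) a[fast]=0 → fast++
(s=0,f=3) a[fast]=0 → fast++
(s=0,f=4) a[fast]=9≠0 swap→a[0]=9 → slow++,fast++
(s=1,f=5) a[fast]=0 → fast++
(s=1,f=6) a[fast]=2≠0 swap→a[1]=2 → slow++,fast++
(s=2,f=7) a[fast]=0 → fast++
(s=2,f=8) a[fast]=7≠0 swap→a[2]=7 → slow++,fast++
(s=3,f=9) a[fast]=0 → fast++
(s=3,f=10) a[fast]=9≠0 swap→a[3]=9 → slow++,fast++
(s=4,f=11) a[fast]=0 → fast++
(s=4,f=12) a[fast]=0 → fast++
(s=4,f=13) a[fast]=0 → fast++
(s=4,f=14) a[fast]=9≠0 swap→a[4]=9 → slow++,fast++
(s=5,f=15) a[fast]=0 → fast++
(s=5,f=16) a[fast]=0 → fast++
(s=5,f=17) a[fast]=0 → fast++
(s=5,f=18) a[fast]=0 → fast++

slow=5, fast=19, a=[9, 2, 7, 9, 9, 0, 0, 0, 0, 0, 0, 0, 0, 0, 0, 0, 0, 0, 0, 0]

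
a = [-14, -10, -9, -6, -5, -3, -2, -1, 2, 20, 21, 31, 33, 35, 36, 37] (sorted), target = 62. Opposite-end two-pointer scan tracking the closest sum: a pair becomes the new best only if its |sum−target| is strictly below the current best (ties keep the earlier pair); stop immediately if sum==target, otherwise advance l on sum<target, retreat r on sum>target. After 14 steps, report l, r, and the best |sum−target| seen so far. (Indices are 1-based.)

l=1 r=16: -14+37=23 d=39 *, l++
l=2 r=16: -10+37=27 d=35 *, l++
l=3 r=16: -9+37=28 d=34 *, l++
l=4 r=16: -6+37=31 d=31 *, l++
l=5 r=16: -5+37=32 d=30 *, l++
l=6 r=16: -3+37=34 d=28 *, l++
l=7 r=16: -2+37=35 d=27 *, l++
l=8 r=16: -1+37=36 d=26 *, l++
l=9 r=16: 2+37=39 d=23 *, l++
l=10 r=16: 20+37=57 d=5 *, l++
l=11 r=16: 21+37=58 d=4 *, l++
l=12 r=16: 31+37=68 d=6, r--
l=12 r=15: 31+36=67 d=5, r--
l=12 r=14: 31+35=66 d=4, r--

l=12, r=13, best |Δ|=4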